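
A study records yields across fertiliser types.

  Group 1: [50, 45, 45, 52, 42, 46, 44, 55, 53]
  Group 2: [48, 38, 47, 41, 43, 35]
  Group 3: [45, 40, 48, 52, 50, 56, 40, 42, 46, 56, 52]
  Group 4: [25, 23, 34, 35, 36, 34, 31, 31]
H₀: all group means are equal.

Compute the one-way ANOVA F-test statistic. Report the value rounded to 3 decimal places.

test statistic = 20.409

Group means [48.00, 42.00, 47.91, 31.12], grand mean 42.941
SSB = Σnᵢ(x̄ᵢ−x̄)² = 1624.098; SSW = ΣΣ(x−x̄ᵢ)² = 795.784
MSB = 1624.098/3 = 541.3661; MSW = 795.784/30 = 26.5261
F = MSB/MSW = 20.4088
df = (3, 30)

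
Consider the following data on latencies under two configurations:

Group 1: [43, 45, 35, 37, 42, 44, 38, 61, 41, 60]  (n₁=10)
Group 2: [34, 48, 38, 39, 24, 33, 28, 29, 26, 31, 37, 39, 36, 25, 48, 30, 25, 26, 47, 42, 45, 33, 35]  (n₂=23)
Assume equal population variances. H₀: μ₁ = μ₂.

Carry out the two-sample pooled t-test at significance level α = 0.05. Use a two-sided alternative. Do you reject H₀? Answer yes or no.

reject H₀: yes

x̄₁=44.600, s₁=8.959, n₁=10
x̄₂=34.696, s₂=7.666, n₂=23
s_p² = [9·8.959² + 22·7.666²]/31 = 65.0087
SE = √(s_p²·(1/10+1/23)) = 3.0541
t = (44.600−34.696)/3.0541 = 3.2430
df = 31
p-value (two-sided) = 0.00283
At α=0.05: p < α → reject H₀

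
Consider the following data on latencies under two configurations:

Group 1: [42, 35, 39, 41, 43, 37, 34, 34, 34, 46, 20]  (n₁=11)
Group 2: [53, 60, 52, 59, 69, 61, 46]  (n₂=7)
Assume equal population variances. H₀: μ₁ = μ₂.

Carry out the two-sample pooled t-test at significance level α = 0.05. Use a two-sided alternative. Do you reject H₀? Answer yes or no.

x̄₁=36.818, s₁=6.940, n₁=11
x̄₂=57.143, s₂=7.471, n₂=7
s_p² = [10·6.940² + 6·7.471²]/16 = 51.0308
SE = √(s_p²·(1/11+1/7)) = 3.4539
t = (36.818−57.143)/3.4539 = -5.8846
df = 16
p-value (two-sided) = 0.00002
At α=0.05: p < α → reject H₀

reject H₀: yes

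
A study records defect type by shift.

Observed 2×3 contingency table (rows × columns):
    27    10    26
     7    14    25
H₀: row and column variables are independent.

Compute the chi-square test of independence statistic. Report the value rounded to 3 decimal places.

Row totals [63, 46], col totals [34, 24, 51], n=109
χ² = (27−19.65)²/19.65 + (10−13.87)²/13.87 + (26−29.48)²/29.48 + (7−14.35)²/14.35 + (14−10.13)²/10.13 + (25−21.52)²/21.52 = 10.0439
df = 2

test statistic = 10.044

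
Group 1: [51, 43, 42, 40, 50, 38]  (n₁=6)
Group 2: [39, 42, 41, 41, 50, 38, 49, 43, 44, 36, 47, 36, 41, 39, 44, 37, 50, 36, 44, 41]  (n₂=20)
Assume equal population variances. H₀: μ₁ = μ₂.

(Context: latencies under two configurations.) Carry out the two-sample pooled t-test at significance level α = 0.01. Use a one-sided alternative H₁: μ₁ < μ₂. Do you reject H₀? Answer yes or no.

reject H₀: no

x̄₁=44.000, s₁=5.329, n₁=6
x̄₂=41.900, s₂=4.506, n₂=20
s_p² = [5·5.329² + 19·4.506²]/24 = 21.9917
SE = √(s_p²·(1/6+1/20)) = 2.1829
t = (44.000−41.900)/2.1829 = 0.9620
df = 24
p-value (one-sided, H₁ less) = 0.82719
At α=0.01: p ≥ α → fail to reject H₀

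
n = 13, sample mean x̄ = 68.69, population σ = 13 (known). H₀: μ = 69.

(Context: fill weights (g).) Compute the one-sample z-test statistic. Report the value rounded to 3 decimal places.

test statistic = -0.086

SE = σ/√n = 13/√13 = 3.6056
z = (x̄−μ₀)/SE = (68.69−69)/3.6056 = -0.0860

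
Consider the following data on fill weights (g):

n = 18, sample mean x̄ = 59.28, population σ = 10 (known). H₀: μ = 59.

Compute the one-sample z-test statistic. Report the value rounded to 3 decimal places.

test statistic = 0.119

SE = σ/√n = 10/√18 = 2.3570
z = (x̄−μ₀)/SE = (59.28−59)/2.3570 = 0.1188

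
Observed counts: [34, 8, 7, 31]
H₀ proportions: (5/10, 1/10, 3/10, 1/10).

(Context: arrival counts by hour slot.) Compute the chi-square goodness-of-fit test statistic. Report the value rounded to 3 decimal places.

n = 80; E_i = n·p_i = [40.00, 8.00, 24.00, 8.00]
χ² = (34−40.00)²/40.00 + (8−8.00)²/8.00 + (7−24.00)²/24.00 + (31−8.00)²/8.00 = 79.0667
df = 3

test statistic = 79.067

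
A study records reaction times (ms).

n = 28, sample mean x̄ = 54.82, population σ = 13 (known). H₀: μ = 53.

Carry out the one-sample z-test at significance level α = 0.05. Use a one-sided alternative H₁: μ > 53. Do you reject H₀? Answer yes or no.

reject H₀: no

SE = σ/√n = 13/√28 = 2.4568
z = (x̄−μ₀)/SE = (54.82−53)/2.4568 = 0.7408
p-value (one-sided, H₁ greater) = 0.22940
At α=0.05: p ≥ α → fail to reject H₀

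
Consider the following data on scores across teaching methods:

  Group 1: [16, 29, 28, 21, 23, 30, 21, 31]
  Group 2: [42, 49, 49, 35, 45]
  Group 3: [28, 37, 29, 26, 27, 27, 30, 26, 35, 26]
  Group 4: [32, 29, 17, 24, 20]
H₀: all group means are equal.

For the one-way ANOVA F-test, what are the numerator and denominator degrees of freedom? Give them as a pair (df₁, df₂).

k = 4 groups, N = 28 total
df = (k−1, N−k) = (4−1, 28−4) = (3, 24)

degrees of freedom = [3, 24]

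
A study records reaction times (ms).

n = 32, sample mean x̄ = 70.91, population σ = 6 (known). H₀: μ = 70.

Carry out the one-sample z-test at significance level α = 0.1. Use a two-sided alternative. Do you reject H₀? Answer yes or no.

SE = σ/√n = 6/√32 = 1.0607
z = (x̄−μ₀)/SE = (70.91−70)/1.0607 = 0.8580
p-value (two-sided) = 0.39092
At α=0.1: p ≥ α → fail to reject H₀

reject H₀: no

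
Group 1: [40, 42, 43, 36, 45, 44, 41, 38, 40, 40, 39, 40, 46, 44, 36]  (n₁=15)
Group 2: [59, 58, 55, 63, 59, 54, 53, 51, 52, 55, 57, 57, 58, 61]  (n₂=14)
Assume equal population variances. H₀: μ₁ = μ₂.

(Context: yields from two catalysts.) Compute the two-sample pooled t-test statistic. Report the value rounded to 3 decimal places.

x̄₁=40.933, s₁=3.058, n₁=15
x̄₂=56.571, s₂=3.435, n₂=14
s_p² = [14·3.058² + 13·3.435²]/27 = 10.5319
SE = √(s_p²·(1/15+1/14)) = 1.2060
t = (40.933−56.571)/1.2060 = -12.9670
df = 27

test statistic = -12.967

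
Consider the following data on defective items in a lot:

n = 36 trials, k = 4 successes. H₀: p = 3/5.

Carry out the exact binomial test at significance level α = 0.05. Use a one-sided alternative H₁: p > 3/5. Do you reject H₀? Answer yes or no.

reject H₀: no

Exact binomial: n=36, k=4, p₀=3/5=0.6000
P(X≥4) from Σ C(n,i)·p₀^i·(1−p₀)^(n−i)
p-value (one-sided, H₁ greater) = 1.00000
At α=0.05: p ≥ α → fail to reject H₀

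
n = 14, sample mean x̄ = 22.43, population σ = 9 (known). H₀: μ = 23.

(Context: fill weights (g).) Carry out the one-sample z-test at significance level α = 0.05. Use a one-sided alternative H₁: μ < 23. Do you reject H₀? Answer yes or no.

SE = σ/√n = 9/√14 = 2.4054
z = (x̄−μ₀)/SE = (22.43−23)/2.4054 = -0.2370
p-value (one-sided, H₁ less) = 0.40634
At α=0.05: p ≥ α → fail to reject H₀

reject H₀: no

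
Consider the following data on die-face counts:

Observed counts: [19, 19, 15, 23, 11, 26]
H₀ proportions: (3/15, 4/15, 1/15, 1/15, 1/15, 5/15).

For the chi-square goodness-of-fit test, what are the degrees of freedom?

df = k − 1 = 6 − 1 = 5

degrees of freedom = 5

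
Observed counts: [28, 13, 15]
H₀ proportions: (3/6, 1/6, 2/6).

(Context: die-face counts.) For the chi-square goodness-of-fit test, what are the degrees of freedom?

df = k − 1 = 3 − 1 = 2

degrees of freedom = 2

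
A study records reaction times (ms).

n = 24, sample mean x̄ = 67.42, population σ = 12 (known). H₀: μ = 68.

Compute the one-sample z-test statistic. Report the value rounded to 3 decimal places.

SE = σ/√n = 12/√24 = 2.4495
z = (x̄−μ₀)/SE = (67.42−68)/2.4495 = -0.2368

test statistic = -0.237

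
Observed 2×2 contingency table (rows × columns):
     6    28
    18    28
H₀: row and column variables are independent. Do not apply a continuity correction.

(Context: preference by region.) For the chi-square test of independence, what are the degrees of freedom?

df = (r−1)(c−1) = (2−1)·(2−1) = 1

degrees of freedom = 1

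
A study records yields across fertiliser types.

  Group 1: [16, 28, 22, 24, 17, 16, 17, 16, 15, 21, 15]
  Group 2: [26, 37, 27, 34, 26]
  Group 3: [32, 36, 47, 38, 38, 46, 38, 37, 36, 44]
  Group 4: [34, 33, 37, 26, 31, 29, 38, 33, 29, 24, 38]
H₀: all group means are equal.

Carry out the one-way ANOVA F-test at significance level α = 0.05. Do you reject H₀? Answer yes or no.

Group means [18.82, 30.00, 39.20, 32.00], grand mean 29.757
SSB = Σnᵢ(x̄ᵢ−x̄)² = 2263.574; SSW = ΣΣ(x−x̄ᵢ)² = 725.236
MSB = 2263.574/3 = 754.5248; MSW = 725.236/33 = 21.9769
F = MSB/MSW = 34.3327
df = (3, 33)
p-value (upper-tail) = 0.00000
At α=0.05: p < α → reject H₀

reject H₀: yes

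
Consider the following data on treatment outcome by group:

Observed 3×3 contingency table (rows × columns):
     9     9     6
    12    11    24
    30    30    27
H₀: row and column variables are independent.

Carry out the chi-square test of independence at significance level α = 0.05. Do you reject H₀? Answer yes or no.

reject H₀: no

Row totals [24, 47, 87], col totals [51, 50, 57], n=158
χ² = (9−7.75)²/7.75 + (9−7.59)²/7.59 + (6−8.66)²/8.66 + (12−15.17)²/15.17 + (11−14.87)²/14.87 + (24−16.96)²/16.96 + (30−28.08)²/28.08 + (30−27.53)²/27.53 + (27−31.39)²/31.39 = 6.8420
df = 4
p-value (upper-tail) = 0.14447
At α=0.05: p ≥ α → fail to reject H₀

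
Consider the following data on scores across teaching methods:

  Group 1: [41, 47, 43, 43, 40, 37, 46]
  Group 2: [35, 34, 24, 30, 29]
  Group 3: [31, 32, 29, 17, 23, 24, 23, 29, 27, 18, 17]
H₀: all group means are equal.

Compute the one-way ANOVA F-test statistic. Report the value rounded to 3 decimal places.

test statistic = 30.262

Group means [42.43, 30.40, 24.55], grand mean 31.261
SSB = Σnᵢ(x̄ᵢ−x̄)² = 1372.793; SSW = ΣΣ(x−x̄ᵢ)² = 453.642
MSB = 1372.793/2 = 686.3966; MSW = 453.642/20 = 22.6821
F = MSB/MSW = 30.2616
df = (2, 20)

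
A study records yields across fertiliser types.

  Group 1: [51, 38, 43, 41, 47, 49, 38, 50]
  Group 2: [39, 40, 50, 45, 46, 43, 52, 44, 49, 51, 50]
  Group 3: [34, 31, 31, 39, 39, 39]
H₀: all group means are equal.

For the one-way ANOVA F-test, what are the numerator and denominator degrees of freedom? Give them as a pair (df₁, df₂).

degrees of freedom = [2, 22]

k = 3 groups, N = 25 total
df = (k−1, N−k) = (3−1, 25−3) = (2, 22)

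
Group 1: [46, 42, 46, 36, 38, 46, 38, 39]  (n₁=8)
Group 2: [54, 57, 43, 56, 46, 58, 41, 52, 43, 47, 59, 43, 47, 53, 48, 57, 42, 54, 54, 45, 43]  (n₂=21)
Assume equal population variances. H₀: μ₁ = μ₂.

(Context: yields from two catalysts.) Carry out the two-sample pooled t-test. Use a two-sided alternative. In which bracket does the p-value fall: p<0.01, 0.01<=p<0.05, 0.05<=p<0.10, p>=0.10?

p-value bracket: p<0.01

x̄₁=41.375, s₁=4.173, n₁=8
x̄₂=49.619, s₂=6.087, n₂=21
s_p² = [7·4.173² + 20·6.087²]/27 = 31.9566
SE = √(s_p²·(1/8+1/21)) = 2.3487
t = (41.375−49.619)/2.3487 = -3.5101
df = 27
p-value (two-sided) = 0.00159
→ bracket: p<0.01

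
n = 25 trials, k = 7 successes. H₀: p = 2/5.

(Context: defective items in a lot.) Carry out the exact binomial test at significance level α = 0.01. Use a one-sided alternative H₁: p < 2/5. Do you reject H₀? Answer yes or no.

Exact binomial: n=25, k=7, p₀=2/5=0.4000
P(X≤7) from Σ C(n,i)·p₀^i·(1−p₀)^(n−i)
p-value (one-sided, H₁ less) = 0.15355
At α=0.01: p ≥ α → fail to reject H₀

reject H₀: no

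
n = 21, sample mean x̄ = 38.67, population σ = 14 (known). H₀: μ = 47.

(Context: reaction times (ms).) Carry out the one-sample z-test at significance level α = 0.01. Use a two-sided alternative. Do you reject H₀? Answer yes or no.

reject H₀: yes

SE = σ/√n = 14/√21 = 3.0551
z = (x̄−μ₀)/SE = (38.67−47)/3.0551 = -2.7266
p-value (two-sided) = 0.00640
At α=0.01: p < α → reject H₀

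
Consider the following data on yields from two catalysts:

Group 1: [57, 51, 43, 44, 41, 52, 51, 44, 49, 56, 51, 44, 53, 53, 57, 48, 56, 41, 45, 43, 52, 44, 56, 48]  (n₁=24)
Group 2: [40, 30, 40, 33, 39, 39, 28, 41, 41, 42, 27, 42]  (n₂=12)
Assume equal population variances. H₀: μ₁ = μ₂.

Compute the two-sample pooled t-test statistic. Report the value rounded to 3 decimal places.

x̄₁=49.125, s₁=5.335, n₁=24
x̄₂=36.833, s₂=5.670, n₂=12
s_p² = [23·5.335² + 11·5.670²]/34 = 29.6556
SE = √(s_p²·(1/24+1/12)) = 1.9253
t = (49.125−36.833)/1.9253 = 6.3841
df = 34

test statistic = 6.384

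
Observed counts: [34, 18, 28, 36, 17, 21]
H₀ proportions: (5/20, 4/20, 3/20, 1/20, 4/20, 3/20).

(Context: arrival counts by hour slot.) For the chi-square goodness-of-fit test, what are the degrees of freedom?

df = k − 1 = 6 − 1 = 5

degrees of freedom = 5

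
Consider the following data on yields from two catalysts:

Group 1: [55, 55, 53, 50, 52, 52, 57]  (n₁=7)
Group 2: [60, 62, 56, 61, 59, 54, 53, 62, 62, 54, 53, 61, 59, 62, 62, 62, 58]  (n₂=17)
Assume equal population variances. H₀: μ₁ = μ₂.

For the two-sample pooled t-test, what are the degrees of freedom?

degrees of freedom = 22

df = n₁ + n₂ − 2 = 7 + 17 − 2 = 22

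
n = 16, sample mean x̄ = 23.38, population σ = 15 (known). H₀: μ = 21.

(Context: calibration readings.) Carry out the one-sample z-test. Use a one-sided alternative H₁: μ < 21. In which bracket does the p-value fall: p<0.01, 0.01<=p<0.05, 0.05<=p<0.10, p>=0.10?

p-value bracket: p>=0.10

SE = σ/√n = 15/√16 = 3.7500
z = (x̄−μ₀)/SE = (23.38−21)/3.7500 = 0.6347
p-value (one-sided, H₁ less) = 0.73718
→ bracket: p>=0.10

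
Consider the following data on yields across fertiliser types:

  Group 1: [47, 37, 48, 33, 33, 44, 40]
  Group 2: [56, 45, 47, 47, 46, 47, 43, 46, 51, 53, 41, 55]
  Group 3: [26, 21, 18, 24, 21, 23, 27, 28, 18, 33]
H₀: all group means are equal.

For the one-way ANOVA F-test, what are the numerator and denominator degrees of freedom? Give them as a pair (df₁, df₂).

k = 3 groups, N = 29 total
df = (k−1, N−k) = (3−1, 29−3) = (2, 26)

degrees of freedom = [2, 26]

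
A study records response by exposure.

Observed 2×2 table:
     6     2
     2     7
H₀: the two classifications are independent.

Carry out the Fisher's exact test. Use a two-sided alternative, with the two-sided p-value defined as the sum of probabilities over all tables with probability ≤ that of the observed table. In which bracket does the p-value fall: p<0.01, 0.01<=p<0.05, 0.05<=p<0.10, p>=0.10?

p-value bracket: 0.05<=p<0.10

Margins: r₁=8, r₂=9, c₁=8, c₂=9, n=17
p_obs = C(8,6)·C(9,2)/C(17,8); sum pmf over tables with pmf ≤ p_obs
p-value (two-sided) = 0.05668
→ bracket: 0.05<=p<0.10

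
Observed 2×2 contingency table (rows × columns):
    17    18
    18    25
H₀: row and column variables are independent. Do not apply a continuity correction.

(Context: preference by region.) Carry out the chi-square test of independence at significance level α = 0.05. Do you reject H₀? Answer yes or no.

reject H₀: no

Row totals [35, 43], col totals [35, 43], n=78
χ² = (17−15.71)²/15.71 + (18−19.29)²/19.29 + (18−19.29)²/19.29 + (25−23.71)²/23.71 = 0.3513
df = 1
p-value (upper-tail) = 0.55338
At α=0.05: p ≥ α → fail to reject H₀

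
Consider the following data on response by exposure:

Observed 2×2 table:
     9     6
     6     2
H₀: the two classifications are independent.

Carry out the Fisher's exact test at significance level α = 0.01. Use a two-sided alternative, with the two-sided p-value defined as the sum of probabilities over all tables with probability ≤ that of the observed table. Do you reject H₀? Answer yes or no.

Margins: r₁=15, r₂=8, c₁=15, c₂=8, n=23
p_obs = C(15,9)·C(8,6)/C(23,15); sum pmf over tables with pmf ≤ p_obs
p-value (two-sided) = 0.65702
At α=0.01: p ≥ α → fail to reject H₀

reject H₀: no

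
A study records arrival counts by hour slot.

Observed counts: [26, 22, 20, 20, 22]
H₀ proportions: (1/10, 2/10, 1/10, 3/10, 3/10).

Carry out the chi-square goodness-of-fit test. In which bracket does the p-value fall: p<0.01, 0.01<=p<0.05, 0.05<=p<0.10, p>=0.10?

n = 110; E_i = n·p_i = [11.00, 22.00, 11.00, 33.00, 33.00]
χ² = (26−11.00)²/11.00 + (22−22.00)²/22.00 + (20−11.00)²/11.00 + (20−33.00)²/33.00 + (22−33.00)²/33.00 = 36.6061
df = 4
p-value (upper-tail) = 0.00000
→ bracket: p<0.01

p-value bracket: p<0.01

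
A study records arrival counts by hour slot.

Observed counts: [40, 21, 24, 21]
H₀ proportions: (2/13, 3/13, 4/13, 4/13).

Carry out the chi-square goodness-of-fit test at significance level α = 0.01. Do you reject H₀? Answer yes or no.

n = 106; E_i = n·p_i = [16.31, 24.46, 32.62, 32.62]
χ² = (40−16.31)²/16.31 + (21−24.46)²/24.46 + (24−32.62)²/32.62 + (21−32.62)²/32.62 = 41.3231
df = 3
p-value (upper-tail) = 0.00000
At α=0.01: p < α → reject H₀

reject H₀: yes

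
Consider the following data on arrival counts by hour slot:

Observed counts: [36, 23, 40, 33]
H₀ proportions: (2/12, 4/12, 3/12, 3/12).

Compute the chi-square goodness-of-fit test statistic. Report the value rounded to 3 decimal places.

test statistic = 20.417

n = 132; E_i = n·p_i = [22.00, 44.00, 33.00, 33.00]
χ² = (36−22.00)²/22.00 + (23−44.00)²/44.00 + (40−33.00)²/33.00 + (33−33.00)²/33.00 = 20.4167
df = 3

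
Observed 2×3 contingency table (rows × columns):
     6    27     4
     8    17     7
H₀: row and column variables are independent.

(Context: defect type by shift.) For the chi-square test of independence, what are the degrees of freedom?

df = (r−1)(c−1) = (2−1)·(3−1) = 2

degrees of freedom = 2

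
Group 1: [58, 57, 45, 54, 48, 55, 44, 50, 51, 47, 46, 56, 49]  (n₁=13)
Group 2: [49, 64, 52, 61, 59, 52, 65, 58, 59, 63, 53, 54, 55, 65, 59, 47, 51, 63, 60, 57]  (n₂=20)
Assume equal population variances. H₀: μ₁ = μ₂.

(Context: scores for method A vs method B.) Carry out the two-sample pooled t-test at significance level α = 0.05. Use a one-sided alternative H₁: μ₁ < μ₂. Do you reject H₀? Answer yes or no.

x̄₁=50.769, s₁=4.781, n₁=13
x̄₂=57.300, s₂=5.449, n₂=20
s_p² = [12·4.781² + 19·5.449²]/31 = 27.0486
SE = √(s_p²·(1/13+1/20)) = 1.8529
t = (50.769−57.300)/1.8529 = -3.5247
df = 31
p-value (one-sided, H₁ less) = 0.00067
At α=0.05: p < α → reject H₀

reject H₀: yes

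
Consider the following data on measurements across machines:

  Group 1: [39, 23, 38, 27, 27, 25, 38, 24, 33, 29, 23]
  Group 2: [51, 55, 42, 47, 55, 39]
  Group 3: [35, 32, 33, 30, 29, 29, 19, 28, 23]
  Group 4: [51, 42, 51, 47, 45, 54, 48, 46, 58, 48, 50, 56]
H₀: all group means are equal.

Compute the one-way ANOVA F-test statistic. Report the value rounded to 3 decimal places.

Group means [29.64, 48.17, 28.67, 49.67], grand mean 38.658
SSB = Σnᵢ(x̄ᵢ−x̄)² = 3790.507; SSW = ΣΣ(x−x̄ᵢ)² = 1056.045
MSB = 3790.507/3 = 1263.5024; MSW = 1056.045/34 = 31.0602
F = MSB/MSW = 40.6792
df = (3, 34)

test statistic = 40.679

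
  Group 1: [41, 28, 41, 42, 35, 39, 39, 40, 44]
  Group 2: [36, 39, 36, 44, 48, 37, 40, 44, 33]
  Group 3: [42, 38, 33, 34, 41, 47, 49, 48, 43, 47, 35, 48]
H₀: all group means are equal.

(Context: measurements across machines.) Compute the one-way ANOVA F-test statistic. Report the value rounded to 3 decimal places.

test statistic = 1.127

Group means [38.78, 39.67, 42.08], grand mean 40.367
SSB = Σnᵢ(x̄ᵢ−x̄)² = 62.494; SSW = ΣΣ(x−x̄ᵢ)² = 748.472
MSB = 62.494/2 = 31.2472; MSW = 748.472/27 = 27.7212
F = MSB/MSW = 1.1272
df = (2, 27)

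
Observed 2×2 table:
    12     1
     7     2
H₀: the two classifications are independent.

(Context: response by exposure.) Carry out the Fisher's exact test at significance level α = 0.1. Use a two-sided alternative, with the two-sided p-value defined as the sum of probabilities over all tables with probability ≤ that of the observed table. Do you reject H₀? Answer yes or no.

Margins: r₁=13, r₂=9, c₁=19, c₂=3, n=22
p_obs = C(13,12)·C(9,7)/C(22,19); sum pmf over tables with pmf ≤ p_obs
p-value (two-sided) = 0.54416
At α=0.1: p ≥ α → fail to reject H₀

reject H₀: no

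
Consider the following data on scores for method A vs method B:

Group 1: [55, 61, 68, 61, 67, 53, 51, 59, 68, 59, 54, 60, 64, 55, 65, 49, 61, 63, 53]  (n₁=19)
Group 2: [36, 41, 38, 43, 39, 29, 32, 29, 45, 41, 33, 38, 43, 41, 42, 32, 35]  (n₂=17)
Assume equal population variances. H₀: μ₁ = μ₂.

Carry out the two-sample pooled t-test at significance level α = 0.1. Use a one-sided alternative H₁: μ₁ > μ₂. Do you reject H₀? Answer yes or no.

reject H₀: yes

x̄₁=59.263, s₁=5.810, n₁=19
x̄₂=37.471, s₂=5.064, n₂=17
s_p² = [18·5.810² + 16·5.064²]/34 = 29.9388
SE = √(s_p²·(1/19+1/17)) = 1.8267
t = (59.263−37.471)/1.8267 = 11.9300
df = 34
p-value (one-sided, H₁ greater) = 0.00000
At α=0.1: p < α → reject H₀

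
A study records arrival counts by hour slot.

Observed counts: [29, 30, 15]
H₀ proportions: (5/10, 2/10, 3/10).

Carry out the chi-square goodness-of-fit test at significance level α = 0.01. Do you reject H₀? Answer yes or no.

reject H₀: yes

n = 74; E_i = n·p_i = [37.00, 14.80, 22.20]
χ² = (29−37.00)²/37.00 + (30−14.80)²/14.80 + (15−22.20)²/22.20 = 19.6757
df = 2
p-value (upper-tail) = 0.00005
At α=0.01: p < α → reject H₀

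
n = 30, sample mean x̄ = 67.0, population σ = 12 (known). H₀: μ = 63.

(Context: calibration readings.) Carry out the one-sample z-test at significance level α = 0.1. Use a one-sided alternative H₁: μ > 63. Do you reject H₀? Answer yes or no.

reject H₀: yes

SE = σ/√n = 12/√30 = 2.1909
z = (x̄−μ₀)/SE = (67.0−63)/2.1909 = 1.8257
p-value (one-sided, H₁ greater) = 0.03394
At α=0.1: p < α → reject H₀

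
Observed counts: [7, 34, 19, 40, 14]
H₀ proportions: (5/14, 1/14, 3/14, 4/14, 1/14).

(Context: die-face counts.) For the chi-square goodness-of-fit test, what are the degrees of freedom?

degrees of freedom = 4

df = k − 1 = 5 − 1 = 4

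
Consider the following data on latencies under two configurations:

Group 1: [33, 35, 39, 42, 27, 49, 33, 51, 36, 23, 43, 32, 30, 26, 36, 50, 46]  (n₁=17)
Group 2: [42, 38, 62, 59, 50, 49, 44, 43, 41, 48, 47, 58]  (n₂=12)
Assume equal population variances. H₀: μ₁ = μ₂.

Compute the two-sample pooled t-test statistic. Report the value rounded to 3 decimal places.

test statistic = -3.639

x̄₁=37.118, s₁=8.601, n₁=17
x̄₂=48.417, s₂=7.669, n₂=12
s_p² = [16·8.601² + 11·7.669²]/27 = 67.8030
SE = √(s_p²·(1/17+1/12)) = 3.1046
t = (37.118−48.417)/3.1046 = -3.6394
df = 27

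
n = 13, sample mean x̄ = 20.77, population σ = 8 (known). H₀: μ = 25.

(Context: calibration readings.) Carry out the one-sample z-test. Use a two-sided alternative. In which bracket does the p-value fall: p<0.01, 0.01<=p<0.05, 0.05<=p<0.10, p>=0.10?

p-value bracket: 0.05<=p<0.10

SE = σ/√n = 8/√13 = 2.2188
z = (x̄−μ₀)/SE = (20.77−25)/2.2188 = -1.9064
p-value (two-sided) = 0.05659
→ bracket: 0.05<=p<0.10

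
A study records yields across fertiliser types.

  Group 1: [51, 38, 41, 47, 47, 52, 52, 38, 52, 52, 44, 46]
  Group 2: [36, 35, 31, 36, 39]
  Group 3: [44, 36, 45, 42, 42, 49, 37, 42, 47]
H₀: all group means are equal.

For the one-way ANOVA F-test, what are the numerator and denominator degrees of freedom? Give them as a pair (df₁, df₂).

k = 3 groups, N = 26 total
df = (k−1, N−k) = (3−1, 26−3) = (2, 23)

degrees of freedom = [2, 23]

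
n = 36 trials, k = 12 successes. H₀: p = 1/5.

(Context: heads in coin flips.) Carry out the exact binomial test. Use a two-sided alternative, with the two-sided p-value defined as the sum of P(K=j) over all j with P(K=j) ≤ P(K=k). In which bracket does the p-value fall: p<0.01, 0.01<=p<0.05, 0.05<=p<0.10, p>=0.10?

p-value bracket: 0.05<=p<0.10

Exact binomial: n=36, k=12, p₀=1/5=0.2000
P(X=j) = C(n,j)·p₀^j·(1−p₀)^(n−j); p = Σ P(X=j) over j with P(X=j) ≤ P(X=12)
p-value (two-sided) = 0.05845
→ bracket: 0.05<=p<0.10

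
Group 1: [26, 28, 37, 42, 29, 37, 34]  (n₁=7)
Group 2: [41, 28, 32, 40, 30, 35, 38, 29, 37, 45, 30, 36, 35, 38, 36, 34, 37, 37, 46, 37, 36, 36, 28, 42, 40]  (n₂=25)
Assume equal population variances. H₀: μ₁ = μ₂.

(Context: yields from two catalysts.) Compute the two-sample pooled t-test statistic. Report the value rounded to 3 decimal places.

x̄₁=33.286, s₁=5.823, n₁=7
x̄₂=36.120, s₂=4.816, n₂=25
s_p² = [6·5.823² + 24·4.816²]/30 = 25.3356
SE = √(s_p²·(1/7+1/25)) = 2.1524
t = (33.286−36.120)/2.1524 = -1.3168
df = 30

test statistic = -1.317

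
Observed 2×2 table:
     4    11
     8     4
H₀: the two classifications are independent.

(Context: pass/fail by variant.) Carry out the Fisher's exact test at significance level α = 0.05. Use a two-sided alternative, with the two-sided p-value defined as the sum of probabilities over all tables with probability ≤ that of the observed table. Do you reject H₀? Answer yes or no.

Margins: r₁=15, r₂=12, c₁=12, c₂=15, n=27
p_obs = C(15,4)·C(12,8)/C(27,12); sum pmf over tables with pmf ≤ p_obs
p-value (two-sided) = 0.05740
At α=0.05: p ≥ α → fail to reject H₀

reject H₀: no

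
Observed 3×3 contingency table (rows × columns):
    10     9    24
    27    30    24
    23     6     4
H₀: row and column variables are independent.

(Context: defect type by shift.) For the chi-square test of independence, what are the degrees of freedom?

df = (r−1)(c−1) = (3−1)·(3−1) = 4

degrees of freedom = 4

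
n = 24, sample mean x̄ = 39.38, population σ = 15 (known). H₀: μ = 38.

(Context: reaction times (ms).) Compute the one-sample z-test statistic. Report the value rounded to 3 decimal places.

test statistic = 0.451

SE = σ/√n = 15/√24 = 3.0619
z = (x̄−μ₀)/SE = (39.38−38)/3.0619 = 0.4507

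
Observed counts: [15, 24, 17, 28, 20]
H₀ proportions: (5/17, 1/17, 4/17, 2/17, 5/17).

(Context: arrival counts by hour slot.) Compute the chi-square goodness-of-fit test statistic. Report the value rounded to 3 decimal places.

n = 104; E_i = n·p_i = [30.59, 6.12, 24.47, 12.24, 30.59]
χ² = (15−30.59)²/30.59 + (24−6.12)²/6.12 + (17−24.47)²/24.47 + (28−12.24)²/12.24 + (20−30.59)²/30.59 = 86.4736
df = 4

test statistic = 86.474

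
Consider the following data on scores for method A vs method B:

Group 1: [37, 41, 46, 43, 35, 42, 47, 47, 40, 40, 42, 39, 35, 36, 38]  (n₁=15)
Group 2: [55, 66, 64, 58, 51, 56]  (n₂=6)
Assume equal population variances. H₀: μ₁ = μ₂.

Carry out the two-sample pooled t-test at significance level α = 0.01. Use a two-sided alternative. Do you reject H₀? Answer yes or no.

reject H₀: yes

x̄₁=40.533, s₁=4.033, n₁=15
x̄₂=58.333, s₂=5.680, n₂=6
s_p² = [14·4.033² + 5·5.680²]/19 = 20.4772
SE = √(s_p²·(1/15+1/6)) = 2.1859
t = (40.533−58.333)/2.1859 = -8.1432
df = 19
p-value (two-sided) = 0.00000
At α=0.01: p < α → reject H₀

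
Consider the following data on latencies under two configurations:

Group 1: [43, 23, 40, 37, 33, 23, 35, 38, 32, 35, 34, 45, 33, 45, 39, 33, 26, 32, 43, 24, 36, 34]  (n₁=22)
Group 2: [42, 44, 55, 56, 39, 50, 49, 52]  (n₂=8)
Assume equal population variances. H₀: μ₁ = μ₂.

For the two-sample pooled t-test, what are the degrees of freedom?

df = n₁ + n₂ − 2 = 22 + 8 − 2 = 28

degrees of freedom = 28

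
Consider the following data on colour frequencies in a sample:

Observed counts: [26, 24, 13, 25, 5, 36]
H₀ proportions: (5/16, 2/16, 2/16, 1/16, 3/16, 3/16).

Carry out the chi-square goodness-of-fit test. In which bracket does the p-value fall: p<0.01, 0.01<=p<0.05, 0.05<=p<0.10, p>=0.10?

n = 129; E_i = n·p_i = [40.31, 16.12, 16.12, 8.06, 24.19, 24.19]
χ² = (26−40.31)²/40.31 + (24−16.12)²/16.12 + (13−16.12)²/16.12 + (25−8.06)²/8.06 + (5−24.19)²/24.19 + (36−24.19)²/24.19 = 66.1049
df = 5
p-value (upper-tail) = 0.00000
→ bracket: p<0.01

p-value bracket: p<0.01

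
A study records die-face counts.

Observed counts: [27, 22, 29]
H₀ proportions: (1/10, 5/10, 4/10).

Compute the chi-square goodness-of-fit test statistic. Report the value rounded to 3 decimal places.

test statistic = 54.827

n = 78; E_i = n·p_i = [7.80, 39.00, 31.20]
χ² = (27−7.80)²/7.80 + (22−39.00)²/39.00 + (29−31.20)²/31.20 = 54.8269
df = 2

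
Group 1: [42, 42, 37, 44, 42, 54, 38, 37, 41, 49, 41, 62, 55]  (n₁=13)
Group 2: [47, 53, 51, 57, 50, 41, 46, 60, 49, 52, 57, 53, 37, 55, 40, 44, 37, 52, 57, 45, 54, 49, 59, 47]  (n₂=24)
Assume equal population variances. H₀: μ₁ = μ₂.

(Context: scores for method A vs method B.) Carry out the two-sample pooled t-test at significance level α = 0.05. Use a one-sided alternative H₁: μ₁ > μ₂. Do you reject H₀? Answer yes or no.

reject H₀: no

x̄₁=44.923, s₁=7.762, n₁=13
x̄₂=49.667, s₂=6.625, n₂=24
s_p² = [12·7.762² + 23·6.625²]/35 = 49.4930
SE = √(s_p²·(1/13+1/24)) = 2.4227
t = (44.923−49.667)/2.4227 = -1.9580
df = 35
p-value (one-sided, H₁ greater) = 0.97088
At α=0.05: p ≥ α → fail to reject H₀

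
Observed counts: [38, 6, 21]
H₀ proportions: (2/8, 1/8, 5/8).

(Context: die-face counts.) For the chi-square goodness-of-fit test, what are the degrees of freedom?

degrees of freedom = 2

df = k − 1 = 3 − 1 = 2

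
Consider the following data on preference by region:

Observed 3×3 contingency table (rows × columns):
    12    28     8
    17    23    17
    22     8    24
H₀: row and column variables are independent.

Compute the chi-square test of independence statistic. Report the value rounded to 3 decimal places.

Row totals [48, 57, 54], col totals [51, 59, 49], n=159
χ² = (12−15.40)²/15.40 + (28−17.81)²/17.81 + (8−14.79)²/14.79 + (17−18.28)²/18.28 + (23−21.15)²/21.15 + (17−17.57)²/17.57 + (22−17.32)²/17.32 + (8−20.04)²/20.04 + (24−16.64)²/16.64 = 21.7159
df = 4

test statistic = 21.716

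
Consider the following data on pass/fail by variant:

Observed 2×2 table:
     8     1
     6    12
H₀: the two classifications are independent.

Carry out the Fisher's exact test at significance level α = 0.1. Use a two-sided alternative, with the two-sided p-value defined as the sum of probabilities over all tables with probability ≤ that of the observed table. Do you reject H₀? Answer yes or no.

reject H₀: yes

Margins: r₁=9, r₂=18, c₁=14, c₂=13, n=27
p_obs = C(9,8)·C(18,6)/C(27,14); sum pmf over tables with pmf ≤ p_obs
p-value (two-sided) = 0.01275
At α=0.1: p < α → reject H₀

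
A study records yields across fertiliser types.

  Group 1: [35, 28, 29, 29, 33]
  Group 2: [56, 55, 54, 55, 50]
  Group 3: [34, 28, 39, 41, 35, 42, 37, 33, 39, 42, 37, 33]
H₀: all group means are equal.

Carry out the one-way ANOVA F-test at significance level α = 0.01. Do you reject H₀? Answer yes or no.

reject H₀: yes

Group means [30.80, 54.00, 36.67], grand mean 39.273
SSB = Σnᵢ(x̄ᵢ−x̄)² = 1524.897; SSW = ΣΣ(x−x̄ᵢ)² = 257.467
MSB = 1524.897/2 = 762.4485; MSW = 257.467/19 = 13.5509
F = MSB/MSW = 56.2656
df = (2, 19)
p-value (upper-tail) = 0.00000
At α=0.01: p < α → reject H₀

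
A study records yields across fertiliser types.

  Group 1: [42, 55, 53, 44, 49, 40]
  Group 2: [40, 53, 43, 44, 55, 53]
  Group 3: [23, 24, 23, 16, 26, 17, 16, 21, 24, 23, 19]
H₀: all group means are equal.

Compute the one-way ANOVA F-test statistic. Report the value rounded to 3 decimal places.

Group means [47.17, 48.00, 21.09], grand mean 34.913
SSB = Σnᵢ(x̄ᵢ−x̄)² = 4030.084; SSW = ΣΣ(x−x̄ᵢ)² = 515.742
MSB = 4030.084/2 = 2015.0418; MSW = 515.742/20 = 25.7871
F = MSB/MSW = 78.1414
df = (2, 20)

test statistic = 78.141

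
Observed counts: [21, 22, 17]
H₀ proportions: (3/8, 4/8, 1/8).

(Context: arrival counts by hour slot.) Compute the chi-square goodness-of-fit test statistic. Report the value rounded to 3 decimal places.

n = 60; E_i = n·p_i = [22.50, 30.00, 7.50]
χ² = (21−22.50)²/22.50 + (22−30.00)²/30.00 + (17−7.50)²/7.50 = 14.2667
df = 2

test statistic = 14.267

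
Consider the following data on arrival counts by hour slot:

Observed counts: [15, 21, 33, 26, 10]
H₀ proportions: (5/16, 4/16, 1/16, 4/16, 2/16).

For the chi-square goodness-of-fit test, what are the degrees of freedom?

degrees of freedom = 4

df = k − 1 = 5 − 1 = 4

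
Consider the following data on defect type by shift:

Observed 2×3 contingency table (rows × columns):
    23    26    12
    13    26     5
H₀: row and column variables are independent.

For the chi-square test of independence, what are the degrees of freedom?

degrees of freedom = 2

df = (r−1)(c−1) = (2−1)·(3−1) = 2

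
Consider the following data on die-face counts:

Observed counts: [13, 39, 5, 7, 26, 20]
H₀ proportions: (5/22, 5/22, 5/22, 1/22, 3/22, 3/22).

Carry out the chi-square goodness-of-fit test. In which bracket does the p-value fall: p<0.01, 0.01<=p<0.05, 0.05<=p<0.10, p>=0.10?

n = 110; E_i = n·p_i = [25.00, 25.00, 25.00, 5.00, 15.00, 15.00]
χ² = (13−25.00)²/25.00 + (39−25.00)²/25.00 + (5−25.00)²/25.00 + (7−5.00)²/5.00 + (26−15.00)²/15.00 + (20−15.00)²/15.00 = 40.1333
df = 5
p-value (upper-tail) = 0.00000
→ bracket: p<0.01

p-value bracket: p<0.01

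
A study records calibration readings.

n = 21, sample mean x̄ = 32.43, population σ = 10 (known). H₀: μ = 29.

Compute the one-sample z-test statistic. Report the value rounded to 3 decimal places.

test statistic = 1.572

SE = σ/√n = 10/√21 = 2.1822
z = (x̄−μ₀)/SE = (32.43−29)/2.1822 = 1.5718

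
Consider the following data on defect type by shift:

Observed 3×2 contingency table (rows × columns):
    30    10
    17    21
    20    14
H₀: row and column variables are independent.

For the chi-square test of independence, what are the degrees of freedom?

degrees of freedom = 2

df = (r−1)(c−1) = (3−1)·(2−1) = 2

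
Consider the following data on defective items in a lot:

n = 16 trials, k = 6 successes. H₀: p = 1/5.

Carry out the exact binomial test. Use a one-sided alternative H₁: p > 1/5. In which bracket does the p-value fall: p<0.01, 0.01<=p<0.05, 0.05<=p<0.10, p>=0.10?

p-value bracket: 0.05<=p<0.10

Exact binomial: n=16, k=6, p₀=1/5=0.2000
P(X≥6) from Σ C(n,i)·p₀^i·(1−p₀)^(n−i)
p-value (one-sided, H₁ greater) = 0.08169
→ bracket: 0.05<=p<0.10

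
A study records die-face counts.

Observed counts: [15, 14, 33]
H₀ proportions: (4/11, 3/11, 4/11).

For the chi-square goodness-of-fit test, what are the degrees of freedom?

df = k − 1 = 3 − 1 = 2

degrees of freedom = 2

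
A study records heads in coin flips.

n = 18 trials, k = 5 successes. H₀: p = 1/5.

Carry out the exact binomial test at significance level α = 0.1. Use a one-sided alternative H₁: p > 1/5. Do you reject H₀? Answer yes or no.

Exact binomial: n=18, k=5, p₀=1/5=0.2000
P(X≥5) from Σ C(n,i)·p₀^i·(1−p₀)^(n−i)
p-value (one-sided, H₁ greater) = 0.28365
At α=0.1: p ≥ α → fail to reject H₀

reject H₀: no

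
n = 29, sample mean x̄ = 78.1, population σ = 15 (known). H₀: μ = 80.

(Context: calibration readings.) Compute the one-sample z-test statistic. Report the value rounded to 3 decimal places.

test statistic = -0.682

SE = σ/√n = 15/√29 = 2.7854
z = (x̄−μ₀)/SE = (78.1−80)/2.7854 = -0.6821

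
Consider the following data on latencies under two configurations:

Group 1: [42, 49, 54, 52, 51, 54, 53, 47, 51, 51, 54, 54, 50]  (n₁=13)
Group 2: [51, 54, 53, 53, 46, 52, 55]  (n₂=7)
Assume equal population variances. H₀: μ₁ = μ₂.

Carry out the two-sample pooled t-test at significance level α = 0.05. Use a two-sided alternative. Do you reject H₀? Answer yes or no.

reject H₀: no

x̄₁=50.923, s₁=3.451, n₁=13
x̄₂=52.000, s₂=2.944, n₂=7
s_p² = [12·3.451² + 6·2.944²]/18 = 10.8291
SE = √(s_p²·(1/13+1/7)) = 1.5427
t = (50.923−52.000)/1.5427 = -0.6981
df = 18
p-value (two-sided) = 0.49406
At α=0.05: p ≥ α → fail to reject H₀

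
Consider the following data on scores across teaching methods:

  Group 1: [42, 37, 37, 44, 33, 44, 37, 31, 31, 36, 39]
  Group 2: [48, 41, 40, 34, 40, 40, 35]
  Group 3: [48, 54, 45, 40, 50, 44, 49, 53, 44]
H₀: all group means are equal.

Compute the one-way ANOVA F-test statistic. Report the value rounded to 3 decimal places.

test statistic = 12.463

Group means [37.36, 39.71, 47.44], grand mean 41.333
SSB = Σnᵢ(x̄ᵢ−x̄)² = 527.804; SSW = ΣΣ(x−x̄ᵢ)² = 508.196
MSB = 527.804/2 = 263.9019; MSW = 508.196/24 = 21.1748
F = MSB/MSW = 12.4630
df = (2, 24)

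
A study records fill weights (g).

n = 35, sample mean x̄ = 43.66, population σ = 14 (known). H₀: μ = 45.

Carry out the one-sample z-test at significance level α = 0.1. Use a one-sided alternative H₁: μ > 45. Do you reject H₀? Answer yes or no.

SE = σ/√n = 14/√35 = 2.3664
z = (x̄−μ₀)/SE = (43.66−45)/2.3664 = -0.5663
p-value (one-sided, H₁ greater) = 0.71439
At α=0.1: p ≥ α → fail to reject H₀

reject H₀: no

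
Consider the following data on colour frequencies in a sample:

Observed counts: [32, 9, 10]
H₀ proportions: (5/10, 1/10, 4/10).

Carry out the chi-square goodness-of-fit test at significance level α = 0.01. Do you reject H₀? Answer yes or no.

reject H₀: yes

n = 51; E_i = n·p_i = [25.50, 5.10, 20.40]
χ² = (32−25.50)²/25.50 + (9−5.10)²/5.10 + (10−20.40)²/20.40 = 9.9412
df = 2
p-value (upper-tail) = 0.00694
At α=0.01: p < α → reject H₀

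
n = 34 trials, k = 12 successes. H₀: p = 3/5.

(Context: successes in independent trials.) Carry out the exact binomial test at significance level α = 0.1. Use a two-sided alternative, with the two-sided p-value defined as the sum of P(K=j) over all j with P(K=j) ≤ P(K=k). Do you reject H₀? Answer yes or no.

Exact binomial: n=34, k=12, p₀=3/5=0.6000
P(X=j) = C(n,j)·p₀^j·(1−p₀)^(n−j); p = Σ P(X=j) over j with P(X=j) ≤ P(X=12)
p-value (two-sided) = 0.00450
At α=0.1: p < α → reject H₀

reject H₀: yes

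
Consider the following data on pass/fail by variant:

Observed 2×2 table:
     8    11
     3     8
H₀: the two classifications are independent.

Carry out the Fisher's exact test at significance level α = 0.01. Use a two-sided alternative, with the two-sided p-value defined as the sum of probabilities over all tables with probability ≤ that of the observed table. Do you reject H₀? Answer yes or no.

reject H₀: no

Margins: r₁=19, r₂=11, c₁=11, c₂=19, n=30
p_obs = C(19,8)·C(11,3)/C(30,11); sum pmf over tables with pmf ≤ p_obs
p-value (two-sided) = 0.46615
At α=0.01: p ≥ α → fail to reject H₀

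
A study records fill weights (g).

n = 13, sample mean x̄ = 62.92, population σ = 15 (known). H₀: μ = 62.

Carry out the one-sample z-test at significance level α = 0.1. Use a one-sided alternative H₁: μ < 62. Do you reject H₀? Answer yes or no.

reject H₀: no

SE = σ/√n = 15/√13 = 4.1603
z = (x̄−μ₀)/SE = (62.92−62)/4.1603 = 0.2211
p-value (one-sided, H₁ less) = 0.58751
At α=0.1: p ≥ α → fail to reject H₀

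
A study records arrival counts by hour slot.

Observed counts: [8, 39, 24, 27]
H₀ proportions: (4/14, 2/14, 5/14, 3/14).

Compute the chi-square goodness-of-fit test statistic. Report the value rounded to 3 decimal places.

n = 98; E_i = n·p_i = [28.00, 14.00, 35.00, 21.00]
χ² = (8−28.00)²/28.00 + (39−14.00)²/14.00 + (24−35.00)²/35.00 + (27−21.00)²/21.00 = 64.1000
df = 3

test statistic = 64.100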